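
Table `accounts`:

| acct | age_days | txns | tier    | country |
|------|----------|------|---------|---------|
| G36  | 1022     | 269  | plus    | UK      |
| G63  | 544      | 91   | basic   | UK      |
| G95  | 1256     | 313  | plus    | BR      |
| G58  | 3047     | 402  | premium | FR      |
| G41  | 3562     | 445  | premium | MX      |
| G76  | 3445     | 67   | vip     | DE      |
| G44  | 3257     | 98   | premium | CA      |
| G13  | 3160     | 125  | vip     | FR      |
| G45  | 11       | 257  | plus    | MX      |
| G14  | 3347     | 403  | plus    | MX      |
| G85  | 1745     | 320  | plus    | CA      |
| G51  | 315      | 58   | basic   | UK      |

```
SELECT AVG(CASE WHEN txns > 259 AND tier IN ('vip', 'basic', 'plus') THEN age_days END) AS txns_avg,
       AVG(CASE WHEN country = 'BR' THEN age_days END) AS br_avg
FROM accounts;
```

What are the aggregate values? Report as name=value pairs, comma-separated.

[txns_avg: txns > 259 AND tier IN ('vip', 'basic', 'plus')]
acct=G36: ✓ → 1022
acct=G63: ✗
acct=G95: ✓ → 1256
acct=G58: ✗
acct=G41: ✗
acct=G76: ✗
acct=G44: ✗
acct=G13: ✗
acct=G45: ✗
acct=G14: ✓ → 3347
acct=G85: ✓ → 1745
acct=G51: ✗
txns_avg = (1022 + 1256 + 3347 + 1745) / 4 = 1842.5
—
[br_avg: country = 'BR']
acct=G36: ✗
acct=G63: ✗
acct=G95: ✓ → 1256
acct=G58: ✗
acct=G41: ✗
acct=G76: ✗
acct=G44: ✗
acct=G13: ✗
acct=G45: ✗
acct=G14: ✗
acct=G85: ✗
acct=G51: ✗
br_avg = 1256

txns_avg=1842.5, br_avg=1256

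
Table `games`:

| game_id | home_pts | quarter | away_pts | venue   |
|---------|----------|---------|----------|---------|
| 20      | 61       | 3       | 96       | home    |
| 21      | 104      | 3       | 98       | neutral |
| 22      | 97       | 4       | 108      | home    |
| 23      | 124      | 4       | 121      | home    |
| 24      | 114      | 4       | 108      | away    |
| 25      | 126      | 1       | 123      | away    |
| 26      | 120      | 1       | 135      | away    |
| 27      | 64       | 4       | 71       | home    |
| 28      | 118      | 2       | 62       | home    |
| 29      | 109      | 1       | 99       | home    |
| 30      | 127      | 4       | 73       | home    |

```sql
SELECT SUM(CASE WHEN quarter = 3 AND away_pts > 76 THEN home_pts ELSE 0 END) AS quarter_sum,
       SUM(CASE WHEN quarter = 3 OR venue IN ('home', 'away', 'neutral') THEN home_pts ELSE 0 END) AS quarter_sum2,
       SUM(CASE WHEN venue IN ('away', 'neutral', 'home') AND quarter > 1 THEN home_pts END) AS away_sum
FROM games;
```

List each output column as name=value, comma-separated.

quarter_sum=165, quarter_sum2=1164, away_sum=809

[quarter_sum: quarter = 3 AND away_pts > 76]
game_id=20: ✓ → 61
game_id=21: ✓ → 104
game_id=22: ✗
game_id=23: ✗
game_id=24: ✗
game_id=25: ✗
game_id=26: ✗
game_id=27: ✗
game_id=28: ✗
game_id=29: ✗
game_id=30: ✗
quarter_sum = 61 + 104 = 165
—
[quarter_sum2: quarter = 3 OR venue IN ('home', 'away', 'neutral')]
game_id=20: ✓ → 61
game_id=21: ✓ → 104
game_id=22: ✓ → 97
game_id=23: ✓ → 124
game_id=24: ✓ → 114
game_id=25: ✓ → 126
game_id=26: ✓ → 120
game_id=27: ✓ → 64
game_id=28: ✓ → 118
game_id=29: ✓ → 109
game_id=30: ✓ → 127
quarter_sum2 = 61 + 104 + 97 + 124 + 114 + 126 + 120 + 64 + 118 + 109 + 127 = 1164
—
[away_sum: venue IN ('away', 'neutral', 'home') AND quarter > 1]
game_id=20: ✓ → 61
game_id=21: ✓ → 104
game_id=22: ✓ → 97
game_id=23: ✓ → 124
game_id=24: ✓ → 114
game_id=25: ✗
game_id=26: ✗
game_id=27: ✓ → 64
game_id=28: ✓ → 118
game_id=29: ✗
game_id=30: ✓ → 127
away_sum = 61 + 104 + 97 + 124 + 114 + 64 + 118 + 127 = 809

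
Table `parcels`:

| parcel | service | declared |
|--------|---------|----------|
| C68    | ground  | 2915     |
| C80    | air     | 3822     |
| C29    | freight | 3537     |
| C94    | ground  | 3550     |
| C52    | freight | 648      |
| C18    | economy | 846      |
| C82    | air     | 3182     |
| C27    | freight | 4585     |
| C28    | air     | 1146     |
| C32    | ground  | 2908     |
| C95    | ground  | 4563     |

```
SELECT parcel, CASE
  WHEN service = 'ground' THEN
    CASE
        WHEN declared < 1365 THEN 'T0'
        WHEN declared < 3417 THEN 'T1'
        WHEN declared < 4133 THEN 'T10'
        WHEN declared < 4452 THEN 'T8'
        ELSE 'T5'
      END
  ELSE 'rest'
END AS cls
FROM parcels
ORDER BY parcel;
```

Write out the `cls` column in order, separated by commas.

rest, rest, rest, rest, T1, rest, T1, rest, rest, T10, T5

parcel=C18: service='economy' → outer ELSE → rest
parcel=C27: service='freight' → outer ELSE → rest
parcel=C28: service='air' → outer ELSE → rest
parcel=C29: service='freight' → outer ELSE → rest
parcel=C32: service='ground' → inner[declared < 3417] → T1
parcel=C52: service='freight' → outer ELSE → rest
parcel=C68: service='ground' → inner[declared < 3417] → T1
parcel=C80: service='air' → outer ELSE → rest
parcel=C82: service='air' → outer ELSE → rest
parcel=C94: service='ground' → inner[declared < 4133] → T10
parcel=C95: service='ground' → inner[ELSE] → T5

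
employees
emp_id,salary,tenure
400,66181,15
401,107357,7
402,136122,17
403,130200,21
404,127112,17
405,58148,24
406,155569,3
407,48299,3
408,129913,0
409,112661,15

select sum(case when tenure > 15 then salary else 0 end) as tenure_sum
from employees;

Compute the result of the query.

451582

emp_id=400: ✗
emp_id=401: ✗
emp_id=402: ✓ → 136122
emp_id=403: ✓ → 130200
emp_id=404: ✓ → 127112
emp_id=405: ✓ → 58148
emp_id=406: ✗
emp_id=407: ✗
emp_id=408: ✗
emp_id=409: ✗
tenure_sum = 136122 + 130200 + 127112 + 58148 = 451582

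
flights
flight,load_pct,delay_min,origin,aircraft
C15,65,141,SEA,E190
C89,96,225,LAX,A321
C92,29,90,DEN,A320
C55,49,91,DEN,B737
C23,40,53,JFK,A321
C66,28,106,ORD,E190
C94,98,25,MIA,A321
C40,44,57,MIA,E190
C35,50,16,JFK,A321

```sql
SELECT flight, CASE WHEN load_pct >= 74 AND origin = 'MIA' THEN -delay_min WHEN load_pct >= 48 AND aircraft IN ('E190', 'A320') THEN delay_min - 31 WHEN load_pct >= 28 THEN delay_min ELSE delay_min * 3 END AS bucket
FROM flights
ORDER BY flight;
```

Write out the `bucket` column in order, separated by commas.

110, 53, 16, 57, 91, 106, 225, 90, -25

flight=C15: load_pct >= 48 AND aircraft IN ('E190', 'A320') → 110
flight=C23: load_pct >= 28 → 53
flight=C35: load_pct >= 28 → 16
flight=C40: load_pct >= 28 → 57
flight=C55: load_pct >= 28 → 91
flight=C66: load_pct >= 28 → 106
flight=C89: load_pct >= 28 → 225
flight=C92: load_pct >= 28 → 90
flight=C94: load_pct >= 74 AND origin = 'MIA' → -25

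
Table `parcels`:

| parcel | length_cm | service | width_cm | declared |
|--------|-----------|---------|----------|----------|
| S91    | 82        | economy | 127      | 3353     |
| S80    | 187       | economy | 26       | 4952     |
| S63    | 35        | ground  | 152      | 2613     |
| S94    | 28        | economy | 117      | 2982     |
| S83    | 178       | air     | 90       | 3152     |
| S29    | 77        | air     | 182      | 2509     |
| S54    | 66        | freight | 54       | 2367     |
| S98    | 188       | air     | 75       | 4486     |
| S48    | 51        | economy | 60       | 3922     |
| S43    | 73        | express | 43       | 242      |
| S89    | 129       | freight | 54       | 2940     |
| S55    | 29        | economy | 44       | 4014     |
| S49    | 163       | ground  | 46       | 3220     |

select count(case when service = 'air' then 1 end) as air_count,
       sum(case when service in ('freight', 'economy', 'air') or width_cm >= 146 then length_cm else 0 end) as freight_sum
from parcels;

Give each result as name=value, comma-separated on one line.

air_count=3, freight_sum=1050

[air_count: service = 'air']
parcel=S91: ✗
parcel=S80: ✗
parcel=S63: ✗
parcel=S94: ✗
parcel=S83: ✓ → 1
parcel=S29: ✓ → 1
parcel=S54: ✗
parcel=S98: ✓ → 1
parcel=S48: ✗
parcel=S43: ✗
parcel=S89: ✗
parcel=S55: ✗
parcel=S49: ✗
air_count = COUNT(1, 1, 1) = 3
—
[freight_sum: service in ('freight', 'economy', 'air') or width_cm >= 146]
parcel=S91: ✓ → 82
parcel=S80: ✓ → 187
parcel=S63: ✓ → 35
parcel=S94: ✓ → 28
parcel=S83: ✓ → 178
parcel=S29: ✓ → 77
parcel=S54: ✓ → 66
parcel=S98: ✓ → 188
parcel=S48: ✓ → 51
parcel=S43: ✗
parcel=S89: ✓ → 129
parcel=S55: ✓ → 29
parcel=S49: ✗
freight_sum = 82 + 187 + 35 + 28 + 178 + 77 + 66 + 188 + 51 + 129 + 29 = 1050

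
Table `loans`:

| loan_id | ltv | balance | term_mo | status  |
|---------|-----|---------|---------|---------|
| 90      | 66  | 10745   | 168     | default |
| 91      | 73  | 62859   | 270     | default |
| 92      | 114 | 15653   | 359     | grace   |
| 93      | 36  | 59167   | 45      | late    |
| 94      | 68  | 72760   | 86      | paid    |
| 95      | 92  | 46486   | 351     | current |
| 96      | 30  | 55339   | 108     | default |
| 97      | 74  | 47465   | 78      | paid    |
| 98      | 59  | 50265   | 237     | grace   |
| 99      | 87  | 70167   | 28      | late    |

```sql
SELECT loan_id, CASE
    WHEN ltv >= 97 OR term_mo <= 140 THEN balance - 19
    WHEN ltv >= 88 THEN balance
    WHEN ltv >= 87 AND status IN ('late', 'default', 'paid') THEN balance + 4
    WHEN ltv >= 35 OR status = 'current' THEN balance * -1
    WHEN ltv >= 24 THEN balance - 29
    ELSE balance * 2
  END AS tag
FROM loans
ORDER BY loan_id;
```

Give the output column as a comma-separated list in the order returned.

loan_id=90: ltv >= 35 OR status = 'current' → -10745
loan_id=91: ltv >= 35 OR status = 'current' → -62859
loan_id=92: ltv >= 97 OR term_mo <= 140 → 15634
loan_id=93: ltv >= 97 OR term_mo <= 140 → 59148
loan_id=94: ltv >= 97 OR term_mo <= 140 → 72741
loan_id=95: ltv >= 88 → 46486
loan_id=96: ltv >= 97 OR term_mo <= 140 → 55320
loan_id=97: ltv >= 97 OR term_mo <= 140 → 47446
loan_id=98: ltv >= 35 OR status = 'current' → -50265
loan_id=99: ltv >= 97 OR term_mo <= 140 → 70148

-10745, -62859, 15634, 59148, 72741, 46486, 55320, 47446, -50265, 70148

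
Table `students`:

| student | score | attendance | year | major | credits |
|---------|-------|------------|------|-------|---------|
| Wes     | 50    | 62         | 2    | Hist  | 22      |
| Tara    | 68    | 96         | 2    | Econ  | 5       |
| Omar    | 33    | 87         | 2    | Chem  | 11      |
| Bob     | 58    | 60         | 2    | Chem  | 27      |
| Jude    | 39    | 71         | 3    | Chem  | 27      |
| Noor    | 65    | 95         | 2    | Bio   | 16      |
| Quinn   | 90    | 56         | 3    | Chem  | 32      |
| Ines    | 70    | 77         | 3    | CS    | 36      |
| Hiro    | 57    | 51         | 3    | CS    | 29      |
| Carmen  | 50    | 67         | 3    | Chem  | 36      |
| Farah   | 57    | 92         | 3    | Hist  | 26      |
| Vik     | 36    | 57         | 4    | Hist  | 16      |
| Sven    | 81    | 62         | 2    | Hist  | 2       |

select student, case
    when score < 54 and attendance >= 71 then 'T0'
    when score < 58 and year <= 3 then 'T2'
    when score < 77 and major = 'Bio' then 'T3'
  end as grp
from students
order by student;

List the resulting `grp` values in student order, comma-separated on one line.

NULL, T2, T2, T2, NULL, T0, T3, T0, NULL, NULL, NULL, NULL, T2

student=Bob: (no match → NULL) → NULL
student=Carmen: score < 58 and year <= 3 → T2
student=Farah: score < 58 and year <= 3 → T2
student=Hiro: score < 58 and year <= 3 → T2
student=Ines: (no match → NULL) → NULL
student=Jude: score < 54 and attendance >= 71 → T0
student=Noor: score < 77 and major = 'Bio' → T3
student=Omar: score < 54 and attendance >= 71 → T0
student=Quinn: (no match → NULL) → NULL
student=Sven: (no match → NULL) → NULL
student=Tara: (no match → NULL) → NULL
student=Vik: (no match → NULL) → NULL
student=Wes: score < 58 and year <= 3 → T2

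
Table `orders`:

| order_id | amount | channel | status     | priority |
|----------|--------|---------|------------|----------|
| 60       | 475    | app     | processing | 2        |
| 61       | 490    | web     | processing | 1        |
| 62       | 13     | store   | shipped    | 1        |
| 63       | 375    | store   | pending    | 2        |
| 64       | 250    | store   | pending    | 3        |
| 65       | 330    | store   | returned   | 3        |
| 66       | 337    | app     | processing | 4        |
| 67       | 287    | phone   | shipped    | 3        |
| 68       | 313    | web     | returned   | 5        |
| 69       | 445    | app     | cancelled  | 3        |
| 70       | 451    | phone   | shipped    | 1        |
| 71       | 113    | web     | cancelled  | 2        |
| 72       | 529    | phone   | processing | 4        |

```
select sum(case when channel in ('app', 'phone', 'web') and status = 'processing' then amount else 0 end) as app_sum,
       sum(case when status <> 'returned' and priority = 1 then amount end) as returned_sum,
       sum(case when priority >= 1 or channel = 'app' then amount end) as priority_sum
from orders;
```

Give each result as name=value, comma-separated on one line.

[app_sum: channel in ('app', 'phone', 'web') and status = 'processing']
order_id=60: ✓ → 475
order_id=61: ✓ → 490
order_id=62: ✗
order_id=63: ✗
order_id=64: ✗
order_id=65: ✗
order_id=66: ✓ → 337
order_id=67: ✗
order_id=68: ✗
order_id=69: ✗
order_id=70: ✗
order_id=71: ✗
order_id=72: ✓ → 529
app_sum = 475 + 490 + 337 + 529 = 1831
—
[returned_sum: status <> 'returned' and priority = 1]
order_id=60: ✗
order_id=61: ✓ → 490
order_id=62: ✓ → 13
order_id=63: ✗
order_id=64: ✗
order_id=65: ✗
order_id=66: ✗
order_id=67: ✗
order_id=68: ✗
order_id=69: ✗
order_id=70: ✓ → 451
order_id=71: ✗
order_id=72: ✗
returned_sum = 490 + 13 + 451 = 954
—
[priority_sum: priority >= 1 or channel = 'app']
order_id=60: ✓ → 475
order_id=61: ✓ → 490
order_id=62: ✓ → 13
order_id=63: ✓ → 375
order_id=64: ✓ → 250
order_id=65: ✓ → 330
order_id=66: ✓ → 337
order_id=67: ✓ → 287
order_id=68: ✓ → 313
order_id=69: ✓ → 445
order_id=70: ✓ → 451
order_id=71: ✓ → 113
order_id=72: ✓ → 529
priority_sum = 475 + 490 + 13 + 375 + 250 + 330 + 337 + 287 + 313 + 445 + 451 + 113 + 529 = 4408

app_sum=1831, returned_sum=954, priority_sum=4408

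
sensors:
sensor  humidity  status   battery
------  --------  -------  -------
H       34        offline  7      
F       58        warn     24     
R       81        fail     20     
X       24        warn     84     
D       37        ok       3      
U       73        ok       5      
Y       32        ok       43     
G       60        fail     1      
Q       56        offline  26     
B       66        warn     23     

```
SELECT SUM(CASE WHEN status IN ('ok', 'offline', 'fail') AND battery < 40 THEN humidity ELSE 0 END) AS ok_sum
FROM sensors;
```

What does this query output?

341

sensor=H: ✓ → 34
sensor=F: ✗
sensor=R: ✓ → 81
sensor=X: ✗
sensor=D: ✓ → 37
sensor=U: ✓ → 73
sensor=Y: ✗
sensor=G: ✓ → 60
sensor=Q: ✓ → 56
sensor=B: ✗
ok_sum = 34 + 81 + 37 + 73 + 60 + 56 = 341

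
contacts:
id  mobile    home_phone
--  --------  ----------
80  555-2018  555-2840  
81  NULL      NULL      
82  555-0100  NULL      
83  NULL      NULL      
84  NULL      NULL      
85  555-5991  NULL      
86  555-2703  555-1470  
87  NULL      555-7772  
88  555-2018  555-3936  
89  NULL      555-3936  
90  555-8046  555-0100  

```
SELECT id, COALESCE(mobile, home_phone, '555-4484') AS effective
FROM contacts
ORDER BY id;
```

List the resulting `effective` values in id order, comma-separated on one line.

555-2018, 555-4484, 555-0100, 555-4484, 555-4484, 555-5991, 555-2703, 555-7772, 555-2018, 555-3936, 555-8046

id=80: mobile=555-2018 → 555-2018
id=81: mobile=NULL, home_phone=NULL, → literal 555-4484 → 555-4484
id=82: mobile=555-0100 → 555-0100
id=83: mobile=NULL, home_phone=NULL, → literal 555-4484 → 555-4484
id=84: mobile=NULL, home_phone=NULL, → literal 555-4484 → 555-4484
id=85: mobile=555-5991 → 555-5991
id=86: mobile=555-2703 → 555-2703
id=87: mobile=NULL, home_phone=555-7772 → 555-7772
id=88: mobile=555-2018 → 555-2018
id=89: mobile=NULL, home_phone=555-3936 → 555-3936
id=90: mobile=555-8046 → 555-8046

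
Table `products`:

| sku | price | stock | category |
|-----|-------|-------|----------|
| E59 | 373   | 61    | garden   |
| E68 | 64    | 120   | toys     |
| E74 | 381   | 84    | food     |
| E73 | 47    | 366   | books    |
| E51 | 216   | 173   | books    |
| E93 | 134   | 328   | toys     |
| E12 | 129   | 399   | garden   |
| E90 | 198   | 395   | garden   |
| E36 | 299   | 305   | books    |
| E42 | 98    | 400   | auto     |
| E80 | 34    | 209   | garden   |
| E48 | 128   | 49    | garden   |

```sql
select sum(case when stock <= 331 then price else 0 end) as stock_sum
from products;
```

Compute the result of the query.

1629

sku=E59: ✓ → 373
sku=E68: ✓ → 64
sku=E74: ✓ → 381
sku=E73: ✗
sku=E51: ✓ → 216
sku=E93: ✓ → 134
sku=E12: ✗
sku=E90: ✗
sku=E36: ✓ → 299
sku=E42: ✗
sku=E80: ✓ → 34
sku=E48: ✓ → 128
stock_sum = 373 + 64 + 381 + 216 + 134 + 299 + 34 + 128 = 1629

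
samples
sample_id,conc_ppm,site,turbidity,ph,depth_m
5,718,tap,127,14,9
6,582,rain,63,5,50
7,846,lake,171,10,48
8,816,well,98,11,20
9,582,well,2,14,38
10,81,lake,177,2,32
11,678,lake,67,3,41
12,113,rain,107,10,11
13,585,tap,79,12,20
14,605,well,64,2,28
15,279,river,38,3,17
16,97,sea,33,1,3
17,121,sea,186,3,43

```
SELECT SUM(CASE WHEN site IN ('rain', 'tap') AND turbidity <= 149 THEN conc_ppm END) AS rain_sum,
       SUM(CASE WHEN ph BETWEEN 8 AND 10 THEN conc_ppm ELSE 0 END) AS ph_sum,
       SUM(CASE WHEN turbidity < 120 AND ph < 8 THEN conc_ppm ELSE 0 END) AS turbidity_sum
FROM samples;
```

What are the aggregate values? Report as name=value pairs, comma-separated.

rain_sum=1998, ph_sum=959, turbidity_sum=2241

[rain_sum: site IN ('rain', 'tap') AND turbidity <= 149]
sample_id=5: ✓ → 718
sample_id=6: ✓ → 582
sample_id=7: ✗
sample_id=8: ✗
sample_id=9: ✗
sample_id=10: ✗
sample_id=11: ✗
sample_id=12: ✓ → 113
sample_id=13: ✓ → 585
sample_id=14: ✗
sample_id=15: ✗
sample_id=16: ✗
sample_id=17: ✗
rain_sum = 718 + 582 + 113 + 585 = 1998
—
[ph_sum: ph BETWEEN 8 AND 10]
sample_id=5: ✗
sample_id=6: ✗
sample_id=7: ✓ → 846
sample_id=8: ✗
sample_id=9: ✗
sample_id=10: ✗
sample_id=11: ✗
sample_id=12: ✓ → 113
sample_id=13: ✗
sample_id=14: ✗
sample_id=15: ✗
sample_id=16: ✗
sample_id=17: ✗
ph_sum = 846 + 113 = 959
—
[turbidity_sum: turbidity < 120 AND ph < 8]
sample_id=5: ✗
sample_id=6: ✓ → 582
sample_id=7: ✗
sample_id=8: ✗
sample_id=9: ✗
sample_id=10: ✗
sample_id=11: ✓ → 678
sample_id=12: ✗
sample_id=13: ✗
sample_id=14: ✓ → 605
sample_id=15: ✓ → 279
sample_id=16: ✓ → 97
sample_id=17: ✗
turbidity_sum = 582 + 678 + 605 + 279 + 97 = 2241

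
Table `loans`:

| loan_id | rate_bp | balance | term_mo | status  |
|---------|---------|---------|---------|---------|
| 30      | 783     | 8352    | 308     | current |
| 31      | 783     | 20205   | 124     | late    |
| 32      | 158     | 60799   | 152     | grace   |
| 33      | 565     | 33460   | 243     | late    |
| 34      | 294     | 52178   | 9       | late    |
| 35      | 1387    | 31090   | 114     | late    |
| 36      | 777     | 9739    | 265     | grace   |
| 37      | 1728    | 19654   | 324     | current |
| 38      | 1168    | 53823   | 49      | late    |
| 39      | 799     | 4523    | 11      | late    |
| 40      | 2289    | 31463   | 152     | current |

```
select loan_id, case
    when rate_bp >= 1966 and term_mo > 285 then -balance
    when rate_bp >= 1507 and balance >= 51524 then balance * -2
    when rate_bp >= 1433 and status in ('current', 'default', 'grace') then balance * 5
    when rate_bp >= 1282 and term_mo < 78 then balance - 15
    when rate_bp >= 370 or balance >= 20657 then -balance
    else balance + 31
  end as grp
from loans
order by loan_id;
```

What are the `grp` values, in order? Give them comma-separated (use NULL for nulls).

loan_id=30: rate_bp >= 370 or balance >= 20657 → -8352
loan_id=31: rate_bp >= 370 or balance >= 20657 → -20205
loan_id=32: rate_bp >= 370 or balance >= 20657 → -60799
loan_id=33: rate_bp >= 370 or balance >= 20657 → -33460
loan_id=34: rate_bp >= 370 or balance >= 20657 → -52178
loan_id=35: rate_bp >= 370 or balance >= 20657 → -31090
loan_id=36: rate_bp >= 370 or balance >= 20657 → -9739
loan_id=37: rate_bp >= 1433 and status in ('current', 'default', 'grace') → 98270
loan_id=38: rate_bp >= 370 or balance >= 20657 → -53823
loan_id=39: rate_bp >= 370 or balance >= 20657 → -4523
loan_id=40: rate_bp >= 1433 and status in ('current', 'default', 'grace') → 157315

-8352, -20205, -60799, -33460, -52178, -31090, -9739, 98270, -53823, -4523, 157315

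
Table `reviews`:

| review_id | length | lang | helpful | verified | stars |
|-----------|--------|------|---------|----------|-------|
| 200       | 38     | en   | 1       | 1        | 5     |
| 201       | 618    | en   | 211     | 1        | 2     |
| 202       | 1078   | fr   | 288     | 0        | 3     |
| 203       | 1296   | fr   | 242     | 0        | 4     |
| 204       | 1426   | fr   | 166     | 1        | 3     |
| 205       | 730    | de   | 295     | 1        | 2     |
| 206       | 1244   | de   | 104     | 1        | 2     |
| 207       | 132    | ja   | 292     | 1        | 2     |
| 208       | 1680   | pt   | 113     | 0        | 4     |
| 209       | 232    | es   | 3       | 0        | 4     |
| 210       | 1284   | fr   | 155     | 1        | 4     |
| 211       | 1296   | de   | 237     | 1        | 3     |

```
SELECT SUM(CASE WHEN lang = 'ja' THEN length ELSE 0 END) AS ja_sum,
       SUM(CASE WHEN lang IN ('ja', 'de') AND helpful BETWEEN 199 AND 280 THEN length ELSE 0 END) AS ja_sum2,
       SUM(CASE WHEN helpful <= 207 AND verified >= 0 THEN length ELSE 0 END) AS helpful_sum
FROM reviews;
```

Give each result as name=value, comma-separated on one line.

ja_sum=132, ja_sum2=1296, helpful_sum=5904

[ja_sum: lang = 'ja']
review_id=200: ✗
review_id=201: ✗
review_id=202: ✗
review_id=203: ✗
review_id=204: ✗
review_id=205: ✗
review_id=206: ✗
review_id=207: ✓ → 132
review_id=208: ✗
review_id=209: ✗
review_id=210: ✗
review_id=211: ✗
ja_sum = 132
—
[ja_sum2: lang IN ('ja', 'de') AND helpful BETWEEN 199 AND 280]
review_id=200: ✗
review_id=201: ✗
review_id=202: ✗
review_id=203: ✗
review_id=204: ✗
review_id=205: ✗
review_id=206: ✗
review_id=207: ✗
review_id=208: ✗
review_id=209: ✗
review_id=210: ✗
review_id=211: ✓ → 1296
ja_sum2 = 1296
—
[helpful_sum: helpful <= 207 AND verified >= 0]
review_id=200: ✓ → 38
review_id=201: ✗
review_id=202: ✗
review_id=203: ✗
review_id=204: ✓ → 1426
review_id=205: ✗
review_id=206: ✓ → 1244
review_id=207: ✗
review_id=208: ✓ → 1680
review_id=209: ✓ → 232
review_id=210: ✓ → 1284
review_id=211: ✗
helpful_sum = 38 + 1426 + 1244 + 1680 + 232 + 1284 = 5904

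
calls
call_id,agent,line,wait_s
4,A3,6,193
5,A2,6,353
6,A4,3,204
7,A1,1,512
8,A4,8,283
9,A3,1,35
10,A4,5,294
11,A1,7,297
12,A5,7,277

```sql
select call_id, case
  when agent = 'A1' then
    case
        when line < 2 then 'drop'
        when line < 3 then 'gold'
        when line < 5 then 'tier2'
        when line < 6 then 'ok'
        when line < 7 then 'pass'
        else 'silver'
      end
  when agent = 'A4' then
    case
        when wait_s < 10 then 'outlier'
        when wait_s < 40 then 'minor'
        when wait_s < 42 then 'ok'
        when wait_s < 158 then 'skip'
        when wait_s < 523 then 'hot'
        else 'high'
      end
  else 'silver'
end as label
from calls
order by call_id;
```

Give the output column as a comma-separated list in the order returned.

silver, silver, hot, drop, hot, silver, hot, silver, silver

call_id=4: agent='A3' → outer ELSE → silver
call_id=5: agent='A2' → outer ELSE → silver
call_id=6: agent='A4' → inner[wait_s < 523] → hot
call_id=7: agent='A1' → inner[line < 2] → drop
call_id=8: agent='A4' → inner[wait_s < 523] → hot
call_id=9: agent='A3' → outer ELSE → silver
call_id=10: agent='A4' → inner[wait_s < 523] → hot
call_id=11: agent='A1' → inner[ELSE] → silver
call_id=12: agent='A5' → outer ELSE → silver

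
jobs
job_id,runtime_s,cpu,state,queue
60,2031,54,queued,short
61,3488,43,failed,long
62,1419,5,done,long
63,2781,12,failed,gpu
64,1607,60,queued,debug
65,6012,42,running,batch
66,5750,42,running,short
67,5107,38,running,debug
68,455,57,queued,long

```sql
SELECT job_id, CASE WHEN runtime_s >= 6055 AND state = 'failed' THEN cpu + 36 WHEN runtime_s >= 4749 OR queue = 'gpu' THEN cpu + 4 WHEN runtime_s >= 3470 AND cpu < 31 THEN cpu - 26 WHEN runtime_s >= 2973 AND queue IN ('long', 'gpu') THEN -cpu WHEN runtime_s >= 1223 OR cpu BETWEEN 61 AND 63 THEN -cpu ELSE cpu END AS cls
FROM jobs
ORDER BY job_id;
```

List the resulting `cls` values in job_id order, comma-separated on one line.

-54, -43, -5, 16, -60, 46, 46, 42, 57

job_id=60: runtime_s >= 1223 OR cpu BETWEEN 61 AND 63 → -54
job_id=61: runtime_s >= 2973 AND queue IN ('long', 'gpu') → -43
job_id=62: runtime_s >= 1223 OR cpu BETWEEN 61 AND 63 → -5
job_id=63: runtime_s >= 4749 OR queue = 'gpu' → 16
job_id=64: runtime_s >= 1223 OR cpu BETWEEN 61 AND 63 → -60
job_id=65: runtime_s >= 4749 OR queue = 'gpu' → 46
job_id=66: runtime_s >= 4749 OR queue = 'gpu' → 46
job_id=67: runtime_s >= 4749 OR queue = 'gpu' → 42
job_id=68: ELSE → 57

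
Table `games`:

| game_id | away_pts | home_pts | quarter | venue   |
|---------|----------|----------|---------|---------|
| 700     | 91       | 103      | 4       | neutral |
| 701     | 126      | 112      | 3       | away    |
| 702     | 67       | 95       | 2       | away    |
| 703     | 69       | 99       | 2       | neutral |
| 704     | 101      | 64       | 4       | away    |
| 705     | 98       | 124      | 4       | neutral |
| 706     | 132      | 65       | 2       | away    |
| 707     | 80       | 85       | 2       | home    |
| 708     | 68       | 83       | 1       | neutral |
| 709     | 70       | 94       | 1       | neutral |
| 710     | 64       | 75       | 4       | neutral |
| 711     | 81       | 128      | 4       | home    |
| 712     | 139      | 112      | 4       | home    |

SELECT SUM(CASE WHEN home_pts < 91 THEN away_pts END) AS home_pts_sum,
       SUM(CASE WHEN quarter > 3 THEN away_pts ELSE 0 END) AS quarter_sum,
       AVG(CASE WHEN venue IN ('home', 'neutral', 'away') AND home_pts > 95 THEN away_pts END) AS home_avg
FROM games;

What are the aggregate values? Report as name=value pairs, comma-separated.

[home_pts_sum: home_pts < 91]
game_id=700: ✗
game_id=701: ✗
game_id=702: ✗
game_id=703: ✗
game_id=704: ✓ → 101
game_id=705: ✗
game_id=706: ✓ → 132
game_id=707: ✓ → 80
game_id=708: ✓ → 68
game_id=709: ✗
game_id=710: ✓ → 64
game_id=711: ✗
game_id=712: ✗
home_pts_sum = 101 + 132 + 80 + 68 + 64 = 445
—
[quarter_sum: quarter > 3]
game_id=700: ✓ → 91
game_id=701: ✗
game_id=702: ✗
game_id=703: ✗
game_id=704: ✓ → 101
game_id=705: ✓ → 98
game_id=706: ✗
game_id=707: ✗
game_id=708: ✗
game_id=709: ✗
game_id=710: ✓ → 64
game_id=711: ✓ → 81
game_id=712: ✓ → 139
quarter_sum = 91 + 101 + 98 + 64 + 81 + 139 = 574
—
[home_avg: venue IN ('home', 'neutral', 'away') AND home_pts > 95]
game_id=700: ✓ → 91
game_id=701: ✓ → 126
game_id=702: ✗
game_id=703: ✓ → 69
game_id=704: ✗
game_id=705: ✓ → 98
game_id=706: ✗
game_id=707: ✗
game_id=708: ✗
game_id=709: ✗
game_id=710: ✗
game_id=711: ✓ → 81
game_id=712: ✓ → 139
home_avg = (91 + 126 + 69 + 98 + 81 + 139) / 6 = 100.6666666667

home_pts_sum=445, quarter_sum=574, home_avg=100.6666666667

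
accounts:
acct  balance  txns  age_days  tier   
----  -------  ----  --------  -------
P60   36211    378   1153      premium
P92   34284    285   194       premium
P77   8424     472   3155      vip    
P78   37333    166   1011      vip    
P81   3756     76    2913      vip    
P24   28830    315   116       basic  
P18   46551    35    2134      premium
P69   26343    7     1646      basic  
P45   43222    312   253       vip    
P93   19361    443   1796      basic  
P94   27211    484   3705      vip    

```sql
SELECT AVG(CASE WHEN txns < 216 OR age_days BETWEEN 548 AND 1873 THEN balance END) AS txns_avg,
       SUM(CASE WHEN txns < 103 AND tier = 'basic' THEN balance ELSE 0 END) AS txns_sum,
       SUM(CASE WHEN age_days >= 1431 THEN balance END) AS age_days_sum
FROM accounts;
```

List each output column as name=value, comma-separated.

txns_avg=28259.1666666667, txns_sum=26343, age_days_sum=131646

[txns_avg: txns < 216 OR age_days BETWEEN 548 AND 1873]
acct=P60: ✓ → 36211
acct=P92: ✗
acct=P77: ✗
acct=P78: ✓ → 37333
acct=P81: ✓ → 3756
acct=P24: ✗
acct=P18: ✓ → 46551
acct=P69: ✓ → 26343
acct=P45: ✗
acct=P93: ✓ → 19361
acct=P94: ✗
txns_avg = (36211 + 37333 + 3756 + 46551 + 26343 + 19361) / 6 = 28259.1666666667
—
[txns_sum: txns < 103 AND tier = 'basic']
acct=P60: ✗
acct=P92: ✗
acct=P77: ✗
acct=P78: ✗
acct=P81: ✗
acct=P24: ✗
acct=P18: ✗
acct=P69: ✓ → 26343
acct=P45: ✗
acct=P93: ✗
acct=P94: ✗
txns_sum = 26343
—
[age_days_sum: age_days >= 1431]
acct=P60: ✗
acct=P92: ✗
acct=P77: ✓ → 8424
acct=P78: ✗
acct=P81: ✓ → 3756
acct=P24: ✗
acct=P18: ✓ → 46551
acct=P69: ✓ → 26343
acct=P45: ✗
acct=P93: ✓ → 19361
acct=P94: ✓ → 27211
age_days_sum = 8424 + 3756 + 46551 + 26343 + 19361 + 27211 = 131646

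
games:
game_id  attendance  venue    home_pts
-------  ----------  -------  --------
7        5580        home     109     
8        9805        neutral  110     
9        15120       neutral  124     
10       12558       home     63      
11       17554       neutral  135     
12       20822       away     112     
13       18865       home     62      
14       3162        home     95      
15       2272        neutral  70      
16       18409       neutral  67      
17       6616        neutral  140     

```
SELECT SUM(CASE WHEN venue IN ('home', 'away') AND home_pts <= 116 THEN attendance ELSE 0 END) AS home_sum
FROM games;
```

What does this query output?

game_id=7: ✓ → 5580
game_id=8: ✗
game_id=9: ✗
game_id=10: ✓ → 12558
game_id=11: ✗
game_id=12: ✓ → 20822
game_id=13: ✓ → 18865
game_id=14: ✓ → 3162
game_id=15: ✗
game_id=16: ✗
game_id=17: ✗
home_sum = 5580 + 12558 + 20822 + 18865 + 3162 = 60987

60987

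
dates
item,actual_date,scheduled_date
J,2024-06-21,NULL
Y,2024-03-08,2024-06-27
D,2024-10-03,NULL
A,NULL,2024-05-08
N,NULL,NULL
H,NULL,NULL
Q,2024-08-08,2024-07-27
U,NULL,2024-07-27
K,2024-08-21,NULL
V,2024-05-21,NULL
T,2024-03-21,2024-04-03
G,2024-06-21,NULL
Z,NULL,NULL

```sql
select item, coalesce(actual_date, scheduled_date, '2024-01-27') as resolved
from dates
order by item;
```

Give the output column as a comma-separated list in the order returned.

item=A: actual_date=NULL, scheduled_date=2024-05-08 → 2024-05-08
item=D: actual_date=2024-10-03 → 2024-10-03
item=G: actual_date=2024-06-21 → 2024-06-21
item=H: actual_date=NULL, scheduled_date=NULL, → literal 2024-01-27 → 2024-01-27
item=J: actual_date=2024-06-21 → 2024-06-21
item=K: actual_date=2024-08-21 → 2024-08-21
item=N: actual_date=NULL, scheduled_date=NULL, → literal 2024-01-27 → 2024-01-27
item=Q: actual_date=2024-08-08 → 2024-08-08
item=T: actual_date=2024-03-21 → 2024-03-21
item=U: actual_date=NULL, scheduled_date=2024-07-27 → 2024-07-27
item=V: actual_date=2024-05-21 → 2024-05-21
item=Y: actual_date=2024-03-08 → 2024-03-08
item=Z: actual_date=NULL, scheduled_date=NULL, → literal 2024-01-27 → 2024-01-27

2024-05-08, 2024-10-03, 2024-06-21, 2024-01-27, 2024-06-21, 2024-08-21, 2024-01-27, 2024-08-08, 2024-03-21, 2024-07-27, 2024-05-21, 2024-03-08, 2024-01-27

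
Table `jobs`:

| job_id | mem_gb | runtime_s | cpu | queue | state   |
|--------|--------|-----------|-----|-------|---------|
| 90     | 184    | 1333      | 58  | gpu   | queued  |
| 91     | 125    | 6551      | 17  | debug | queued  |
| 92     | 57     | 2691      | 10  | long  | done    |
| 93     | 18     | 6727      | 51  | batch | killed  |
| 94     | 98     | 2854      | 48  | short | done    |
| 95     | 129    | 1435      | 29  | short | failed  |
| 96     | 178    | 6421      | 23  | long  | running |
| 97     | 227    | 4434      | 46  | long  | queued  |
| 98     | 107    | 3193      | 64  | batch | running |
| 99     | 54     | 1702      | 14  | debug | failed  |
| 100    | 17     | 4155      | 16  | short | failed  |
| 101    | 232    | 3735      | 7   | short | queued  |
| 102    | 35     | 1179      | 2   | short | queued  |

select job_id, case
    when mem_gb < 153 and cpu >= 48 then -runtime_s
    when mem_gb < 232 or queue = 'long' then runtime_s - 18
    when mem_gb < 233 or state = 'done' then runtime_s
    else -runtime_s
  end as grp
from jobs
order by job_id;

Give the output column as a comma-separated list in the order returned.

1315, 6533, 2673, -6727, -2854, 1417, 6403, 4416, -3193, 1684, 4137, 3735, 1161

job_id=90: mem_gb < 232 or queue = 'long' → 1315
job_id=91: mem_gb < 232 or queue = 'long' → 6533
job_id=92: mem_gb < 232 or queue = 'long' → 2673
job_id=93: mem_gb < 153 and cpu >= 48 → -6727
job_id=94: mem_gb < 153 and cpu >= 48 → -2854
job_id=95: mem_gb < 232 or queue = 'long' → 1417
job_id=96: mem_gb < 232 or queue = 'long' → 6403
job_id=97: mem_gb < 232 or queue = 'long' → 4416
job_id=98: mem_gb < 153 and cpu >= 48 → -3193
job_id=99: mem_gb < 232 or queue = 'long' → 1684
job_id=100: mem_gb < 232 or queue = 'long' → 4137
job_id=101: mem_gb < 233 or state = 'done' → 3735
job_id=102: mem_gb < 232 or queue = 'long' → 1161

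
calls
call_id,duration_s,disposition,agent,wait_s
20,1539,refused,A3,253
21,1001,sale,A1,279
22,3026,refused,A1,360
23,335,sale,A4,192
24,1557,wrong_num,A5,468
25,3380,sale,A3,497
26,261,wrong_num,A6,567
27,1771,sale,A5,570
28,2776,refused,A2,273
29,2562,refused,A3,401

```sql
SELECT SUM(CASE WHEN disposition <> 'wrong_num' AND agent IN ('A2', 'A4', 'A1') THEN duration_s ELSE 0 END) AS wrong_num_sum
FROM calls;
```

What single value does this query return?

7138

call_id=20: ✗
call_id=21: ✓ → 1001
call_id=22: ✓ → 3026
call_id=23: ✓ → 335
call_id=24: ✗
call_id=25: ✗
call_id=26: ✗
call_id=27: ✗
call_id=28: ✓ → 2776
call_id=29: ✗
wrong_num_sum = 1001 + 3026 + 335 + 2776 = 7138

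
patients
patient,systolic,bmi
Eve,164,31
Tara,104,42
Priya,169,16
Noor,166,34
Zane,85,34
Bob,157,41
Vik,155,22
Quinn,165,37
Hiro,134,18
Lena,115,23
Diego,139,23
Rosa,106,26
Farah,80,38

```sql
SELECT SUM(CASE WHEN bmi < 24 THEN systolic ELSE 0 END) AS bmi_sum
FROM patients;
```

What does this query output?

712

patient=Eve: ✗
patient=Tara: ✗
patient=Priya: ✓ → 169
patient=Noor: ✗
patient=Zane: ✗
patient=Bob: ✗
patient=Vik: ✓ → 155
patient=Quinn: ✗
patient=Hiro: ✓ → 134
patient=Lena: ✓ → 115
patient=Diego: ✓ → 139
patient=Rosa: ✗
patient=Farah: ✗
bmi_sum = 169 + 155 + 134 + 115 + 139 = 712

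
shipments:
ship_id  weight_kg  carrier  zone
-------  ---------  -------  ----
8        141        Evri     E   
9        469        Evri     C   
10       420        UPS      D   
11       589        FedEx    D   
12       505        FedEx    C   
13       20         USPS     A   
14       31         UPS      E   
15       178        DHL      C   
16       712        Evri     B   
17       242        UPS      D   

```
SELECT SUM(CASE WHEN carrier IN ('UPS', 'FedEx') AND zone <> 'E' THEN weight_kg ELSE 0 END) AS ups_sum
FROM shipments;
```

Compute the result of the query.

ship_id=8: ✗
ship_id=9: ✗
ship_id=10: ✓ → 420
ship_id=11: ✓ → 589
ship_id=12: ✓ → 505
ship_id=13: ✗
ship_id=14: ✗
ship_id=15: ✗
ship_id=16: ✗
ship_id=17: ✓ → 242
ups_sum = 420 + 589 + 505 + 242 = 1756

1756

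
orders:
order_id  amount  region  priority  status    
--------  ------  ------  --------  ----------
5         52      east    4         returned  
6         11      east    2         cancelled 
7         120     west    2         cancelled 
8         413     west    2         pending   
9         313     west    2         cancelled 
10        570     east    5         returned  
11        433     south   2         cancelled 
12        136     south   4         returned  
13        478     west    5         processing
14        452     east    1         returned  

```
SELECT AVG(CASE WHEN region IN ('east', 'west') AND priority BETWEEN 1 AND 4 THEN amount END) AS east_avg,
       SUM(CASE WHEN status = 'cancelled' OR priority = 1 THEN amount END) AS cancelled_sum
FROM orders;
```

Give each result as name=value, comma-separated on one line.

[east_avg: region IN ('east', 'west') AND priority BETWEEN 1 AND 4]
order_id=5: ✓ → 52
order_id=6: ✓ → 11
order_id=7: ✓ → 120
order_id=8: ✓ → 413
order_id=9: ✓ → 313
order_id=10: ✗
order_id=11: ✗
order_id=12: ✗
order_id=13: ✗
order_id=14: ✓ → 452
east_avg = (52 + 11 + 120 + 413 + 313 + 452) / 6 = 226.8333333333
—
[cancelled_sum: status = 'cancelled' OR priority = 1]
order_id=5: ✗
order_id=6: ✓ → 11
order_id=7: ✓ → 120
order_id=8: ✗
order_id=9: ✓ → 313
order_id=10: ✗
order_id=11: ✓ → 433
order_id=12: ✗
order_id=13: ✗
order_id=14: ✓ → 452
cancelled_sum = 11 + 120 + 313 + 433 + 452 = 1329

east_avg=226.8333333333, cancelled_sum=1329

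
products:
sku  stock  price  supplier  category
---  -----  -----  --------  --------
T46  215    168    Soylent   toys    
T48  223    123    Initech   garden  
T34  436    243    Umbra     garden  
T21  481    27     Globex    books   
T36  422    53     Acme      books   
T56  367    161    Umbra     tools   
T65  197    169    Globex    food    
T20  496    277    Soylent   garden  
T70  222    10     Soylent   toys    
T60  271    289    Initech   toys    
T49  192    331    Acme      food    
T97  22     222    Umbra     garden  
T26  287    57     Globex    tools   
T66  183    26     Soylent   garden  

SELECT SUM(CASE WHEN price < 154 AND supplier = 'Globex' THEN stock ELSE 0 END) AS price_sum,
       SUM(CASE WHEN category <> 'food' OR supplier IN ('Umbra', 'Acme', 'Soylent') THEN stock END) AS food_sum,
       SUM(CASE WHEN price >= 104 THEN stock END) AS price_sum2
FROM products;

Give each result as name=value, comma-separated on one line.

[price_sum: price < 154 AND supplier = 'Globex']
sku=T46: ✗
sku=T48: ✗
sku=T34: ✗
sku=T21: ✓ → 481
sku=T36: ✗
sku=T56: ✗
sku=T65: ✗
sku=T20: ✗
sku=T70: ✗
sku=T60: ✗
sku=T49: ✗
sku=T97: ✗
sku=T26: ✓ → 287
sku=T66: ✗
price_sum = 481 + 287 = 768
—
[food_sum: category <> 'food' OR supplier IN ('Umbra', 'Acme', 'Soylent')]
sku=T46: ✓ → 215
sku=T48: ✓ → 223
sku=T34: ✓ → 436
sku=T21: ✓ → 481
sku=T36: ✓ → 422
sku=T56: ✓ → 367
sku=T65: ✗
sku=T20: ✓ → 496
sku=T70: ✓ → 222
sku=T60: ✓ → 271
sku=T49: ✓ → 192
sku=T97: ✓ → 22
sku=T26: ✓ → 287
sku=T66: ✓ → 183
food_sum = 215 + 223 + 436 + 481 + 422 + 367 + 496 + 222 + 271 + 192 + 22 + 287 + 183 = 3817
—
[price_sum2: price >= 104]
sku=T46: ✓ → 215
sku=T48: ✓ → 223
sku=T34: ✓ → 436
sku=T21: ✗
sku=T36: ✗
sku=T56: ✓ → 367
sku=T65: ✓ → 197
sku=T20: ✓ → 496
sku=T70: ✗
sku=T60: ✓ → 271
sku=T49: ✓ → 192
sku=T97: ✓ → 22
sku=T26: ✗
sku=T66: ✗
price_sum2 = 215 + 223 + 436 + 367 + 197 + 496 + 271 + 192 + 22 = 2419

price_sum=768, food_sum=3817, price_sum2=2419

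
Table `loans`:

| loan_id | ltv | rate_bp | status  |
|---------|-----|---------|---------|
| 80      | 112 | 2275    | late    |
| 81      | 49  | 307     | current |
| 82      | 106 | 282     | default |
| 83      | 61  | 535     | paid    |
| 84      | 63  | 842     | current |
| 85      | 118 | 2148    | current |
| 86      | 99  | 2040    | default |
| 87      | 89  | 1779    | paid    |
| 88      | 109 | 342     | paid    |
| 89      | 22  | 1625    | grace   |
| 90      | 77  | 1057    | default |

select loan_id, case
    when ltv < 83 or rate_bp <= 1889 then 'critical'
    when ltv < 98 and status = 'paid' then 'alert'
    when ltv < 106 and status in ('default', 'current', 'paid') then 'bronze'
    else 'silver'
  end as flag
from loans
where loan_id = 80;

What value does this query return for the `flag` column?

loan_id = 80: ltv=112, rate_bp=2275, status=late.
ltv < 83 or rate_bp <= 1889 → false
ltv < 98 and status = 'paid' → false
ltv < 106 and status in ('default', 'current', 'paid') → false
No prior WHEN matched → ELSE → silver

silver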